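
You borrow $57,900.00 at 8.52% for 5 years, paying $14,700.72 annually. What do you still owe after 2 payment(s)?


Formula: Balance = PV*(1+r)^k - PMT*((1+r)^k - 1)/r
Growth: (1 + 0.0852)^2 = 1.177659
Accumulated factor: ((1+r)^k - 1)/r = 2.0852
Balance = $57,900.00 * 1.177659 - $14,700.72 * 2.0852
Balance = $37,532.52

$37,532.52


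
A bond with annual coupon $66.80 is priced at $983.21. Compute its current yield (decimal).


Formula: Current yield = annual coupon / price
Substituting: CY = $66.80 / $983.21
CY = 0.067941

0.067941


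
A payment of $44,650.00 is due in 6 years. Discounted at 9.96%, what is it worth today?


Formula: PV = FV / (1 + r)^n
Substituting: PV = $44,650.00 / (1 + 0.0996)^6
Discount factor: (1.0996)^6 = 1.767699
PV = $44,650.00 / 1.767699 = $25,258.82

$25,258.82


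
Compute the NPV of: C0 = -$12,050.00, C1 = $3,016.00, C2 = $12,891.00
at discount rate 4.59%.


Formula: NPV = C0 + C1/(1+r) + C2/(1+r)^2
Discount C1: $3,016.00 / (1 + 0.0459) = $2,883.64
Discount C2: $12,891.00 / (1 + 0.0459)^2 = $11,784.37
NPV = -$12,050.00 + $2,883.64 + $11,784.37 = $2,618.01

$2,618.01


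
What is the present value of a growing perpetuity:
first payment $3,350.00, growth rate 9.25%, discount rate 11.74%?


Formula: PV = C / (r - g)
Spread: r - g = 0.1174 - 0.0925 = 0.0249
Substituting: PV = $3,350.00 / 0.0249
PV = $134,538.15

$134,538.15


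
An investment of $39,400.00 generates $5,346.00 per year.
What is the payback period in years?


Formula: Payback = investment / annual cash flow
Substituting: Payback = $39,400.00 / $5,346.00
Payback = 7.37 years

7.37 years


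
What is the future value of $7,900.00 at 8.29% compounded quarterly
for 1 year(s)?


Formula: FV = P * (1 + r/m)^(m*t)
Period rate: r/m = 0.0829 / 4 = 0.020725
Total periods: m*t = 4 * 1 = 4
Growth factor: (1 + 0.020725)^4 = 1.085513
FV = $7,900.00 * 1.085513 = $8,575.55

$8,575.55


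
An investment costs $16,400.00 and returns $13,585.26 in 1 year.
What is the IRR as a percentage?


Formula: IRR = C1/C0 - 1
Substituting: IRR = $13,585.26 / $16,400.00 - 1
Ratio: 0.82837 - 1 = -0.17163
IRR = -17.163%

-17.163%


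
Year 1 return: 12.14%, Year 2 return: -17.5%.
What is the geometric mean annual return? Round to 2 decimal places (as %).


Formula: Geometric mean = ((1+r1)*(1+r2))^(1/2) - 1
Product: (1 + 0.1214) * (1 + -0.175) = 1.1214 * 0.825 = 0.925155
Square root: 0.925155^0.5 = 0.96185
Geometric mean = 0.96185 - 1 = -0.03815
As percentage: -3.82%

-3.82%


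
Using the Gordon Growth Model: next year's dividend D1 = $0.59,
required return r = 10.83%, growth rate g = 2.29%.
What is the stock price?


Formula: P = D1 / (r - g)
Spread: r - g = 0.1083 - 0.0229 = 0.0854
Substituting: P = $0.59 / 0.0854
P = $6.91

$6.91


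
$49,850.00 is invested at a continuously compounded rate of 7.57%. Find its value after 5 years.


Formula: FV = P * e^(r*t)
Exponent: r*t = 0.0757 * 5 = 0.3785
e^(0.3785) = 1.460093
FV = $49,850.00 * 1.460093 = $72,785.63

$72,785.63


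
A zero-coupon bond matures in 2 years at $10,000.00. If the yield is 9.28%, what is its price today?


Formula: Price = FV / (1 + r)^n
Substituting: Price = $10,000.00 / (1 + 0.0928)^2
Discount factor: (1.0928)^2 = 1.194212
Price = $10,000.00 / 1.194212 = $8,373.72

$8,373.72


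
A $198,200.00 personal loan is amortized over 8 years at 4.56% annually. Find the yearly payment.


Formula: PMT = PV * r / (1 - (1+r)^(-n))
Denominator: 1 - (1 + 0.0456)^(-8) = 0.300036
Numerator: $198,200.00 * 0.0456 = 9037.92
PMT = 9037.92 / 0.300036 = $30,122.74

$30,122.74


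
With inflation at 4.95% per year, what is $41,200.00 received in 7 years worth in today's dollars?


Formula: Real value = nominal / (1 + inflation)^years
Price level: (1 + 0.0495)^7 = 1.402417
Real value = $41,200.00 / 1.402417 = $29,377.86

$29,377.86


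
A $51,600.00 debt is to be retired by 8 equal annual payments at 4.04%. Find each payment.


Formula: PMT = PV * r / (1 - (1+r)^(-n))
Denominator: 1 - (1 + 0.0404)^(-8) = 0.271554
Numerator: $51,600.00 * 0.0404 = 2084.64
PMT = 2084.64 / 0.271554 = $7,676.70

$7,676.70


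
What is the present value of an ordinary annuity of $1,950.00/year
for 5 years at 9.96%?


Formula: PV = PMT * (1 - (1+r)^(-n)) / r
Discount factor: (1 + 0.0996)^(-5) = 0.622052
Bracket: 1 - 0.622052 = 0.377948
PV = $1,950.00 * 0.377948 / 0.0996 = $7,399.59

$7,399.59


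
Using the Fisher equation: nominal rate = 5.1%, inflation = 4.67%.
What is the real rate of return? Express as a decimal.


Formula: (1 + r_real) = (1 + r_nom) / (1 + inflation)
Substituting: (1 + r_real) = 1.051 / 1.0467
(1 + r_real) = 1.004108
r_real = 1.004108 - 1 = 0.004108

0.004108


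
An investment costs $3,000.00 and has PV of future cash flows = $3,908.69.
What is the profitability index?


Formula: PI = PV(cash flows) / initial investment
Substituting: PI = $3,908.69 / $3,000.00
PI = 1.3029

1.3029


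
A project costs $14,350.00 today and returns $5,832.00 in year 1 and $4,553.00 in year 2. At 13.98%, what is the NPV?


Formula: NPV = C0 + C1/(1+r) + C2/(1+r)^2
Discount C1: $5,832.00 / (1 + 0.1398) = $5,116.69
Discount C2: $4,553.00 / (1 + 0.1398)^2 = $3,504.62
NPV = -$14,350.00 + $5,116.69 + $3,504.62 = -$5,728.70

-$5,728.70


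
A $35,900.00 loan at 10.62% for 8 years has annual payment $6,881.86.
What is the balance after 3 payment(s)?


Formula: Balance = PV*(1+r)^k - PMT*((1+r)^k - 1)/r
Growth: (1 + 0.1062)^3 = 1.353633
Accumulated factor: ((1+r)^k - 1)/r = 3.329878
Balance = $35,900.00 * 1.353633 - $6,881.86 * 3.329878
Balance = $25,679.67

$25,679.67


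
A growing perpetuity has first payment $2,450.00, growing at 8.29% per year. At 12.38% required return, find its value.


Formula: PV = C / (r - g)
Spread: r - g = 0.1238 - 0.0829 = 0.0409
Substituting: PV = $2,450.00 / 0.0409
PV = $59,902.20

$59,902.20


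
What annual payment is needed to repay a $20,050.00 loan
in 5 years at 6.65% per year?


Formula: PMT = PV * r / (1 - (1+r)^(-n))
Denominator: 1 - (1 + 0.0665)^(-5) = 0.275238
Numerator: $20,050.00 * 0.0665 = 1333.325
PMT = 1333.325 / 0.275238 = $4,844.27

$4,844.27


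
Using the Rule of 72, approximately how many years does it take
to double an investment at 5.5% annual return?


Formula: Years ≈ 72 / r
Substituting: Years ≈ 72 / 5.5
Years ≈ 13.1

13.1 years


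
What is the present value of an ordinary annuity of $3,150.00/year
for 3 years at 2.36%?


Formula: PV = PMT * (1 - (1+r)^(-n)) / r
Discount factor: (1 + 0.0236)^(-3) = 0.932415
Bracket: 1 - 0.932415 = 0.067585
PV = $3,150.00 * 0.067585 / 0.0236 = $9,020.90

$9,020.90


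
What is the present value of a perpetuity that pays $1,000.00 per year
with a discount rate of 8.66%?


Formula: PV = C / r
Substituting: PV = $1,000.00 / 0.0866
PV = $11,547.34

$11,547.34


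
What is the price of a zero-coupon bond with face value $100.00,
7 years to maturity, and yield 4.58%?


Formula: Price = FV / (1 + r)^n
Substituting: Price = $100.00 / (1 + 0.0458)^7
Discount factor: (1.0458)^7 = 1.368171
Price = $100.00 / 1.368171 = $73.09

$73.09


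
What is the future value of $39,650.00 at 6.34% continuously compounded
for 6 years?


Formula: FV = P * e^(r*t)
Exponent: r*t = 0.0634 * 6 = 0.3804
e^(0.3804) = 1.46287
FV = $39,650.00 * 1.46287 = $58,002.78

$58,002.78


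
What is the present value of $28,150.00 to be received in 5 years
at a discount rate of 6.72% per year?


Formula: PV = FV / (1 + r)^n
Substituting: PV = $28,150.00 / (1 + 0.0672)^5
Discount factor: (1.0672)^5 = 1.384296
PV = $28,150.00 / 1.384296 = $20,335.24

$20,335.24


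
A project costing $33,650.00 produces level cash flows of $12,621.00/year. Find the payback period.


Formula: Payback = investment / annual cash flow
Substituting: Payback = $33,650.00 / $12,621.00
Payback = 2.6662 years

2.6662 years


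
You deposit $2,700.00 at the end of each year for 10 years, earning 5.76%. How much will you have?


Formula: FV = PMT * ((1+r)^n - 1) / r
Growth factor: (1 + 0.0576)^10 = 1.750711
Numerator: 1.750711 - 1 = 0.750711
FV = $2,700.00 * 0.750711 / 0.0576 = $35,189.57

$35,189.57


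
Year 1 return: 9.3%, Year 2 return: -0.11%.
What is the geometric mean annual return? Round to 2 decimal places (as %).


Formula: Geometric mean = ((1+r1)*(1+r2))^(1/2) - 1
Product: (1 + 0.093) * (1 + -0.0011) = 1.093 * 0.9989 = 1.091798
Square root: 1.091798^0.5 = 1.044891
Geometric mean = 1.044891 - 1 = 0.044891
As percentage: 4.49%

4.49%


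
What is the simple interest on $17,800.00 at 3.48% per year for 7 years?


Formula: I = P * r * t
Substituting: I = $17,800.00 * 0.0348 * 7
Step: I = $17,800.00 * 0.2436
I = $4,336.08

$4,336.08


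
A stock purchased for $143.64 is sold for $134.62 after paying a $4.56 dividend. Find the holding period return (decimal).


Formula: HPR = (P1 - P0 + D) / P0
Gain: $134.62 - $143.64 + $4.56 = -$4.46
HPR = -$4.46 / $143.64 = -0.031

-0.031


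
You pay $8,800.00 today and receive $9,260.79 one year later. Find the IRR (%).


Formula: IRR = C1/C0 - 1
Substituting: IRR = $9,260.79 / $8,800.00 - 1
Ratio: 1.052363 - 1 = 0.052363
IRR = 5.2363%

5.2363%


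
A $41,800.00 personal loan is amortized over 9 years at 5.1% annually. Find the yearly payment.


Formula: PMT = PV * r / (1 - (1+r)^(-n))
Denominator: 1 - (1 + 0.051)^(-9) = 0.36089
Numerator: $41,800.00 * 0.051 = 2131.8
PMT = 2131.8 / 0.36089 = $5,907.06

$5,907.06


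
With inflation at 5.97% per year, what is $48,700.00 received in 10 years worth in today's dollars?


Formula: Real value = nominal / (1 + inflation)^years
Price level: (1 + 0.0597)^10 = 1.785786
Real value = $48,700.00 / 1.785786 = $27,270.91

$27,270.91


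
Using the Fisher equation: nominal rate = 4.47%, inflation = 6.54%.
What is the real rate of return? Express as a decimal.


Formula: (1 + r_real) = (1 + r_nom) / (1 + inflation)
Substituting: (1 + r_real) = 1.0447 / 1.0654
(1 + r_real) = 0.980571
r_real = 0.980571 - 1 = -0.019429

-0.019429


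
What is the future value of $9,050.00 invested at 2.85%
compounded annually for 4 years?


Formula: FV = P * (1 + r)^n
Substituting: FV = $9,050.00 * (1 + 0.0285)^4
Growth factor: (1.0285)^4 = 1.118967
FV = $9,050.00 * 1.118967 = $10,126.65

$10,126.65


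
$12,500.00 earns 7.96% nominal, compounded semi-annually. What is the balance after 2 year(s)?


Formula: FV = P * (1 + r/m)^(m*t)
Period rate: r/m = 0.0796 / 2 = 0.0398
Total periods: m*t = 2 * 2 = 4
Growth factor: (1 + 0.0398)^4 = 1.168959
FV = $12,500.00 * 1.168959 = $14,611.99

$14,611.99


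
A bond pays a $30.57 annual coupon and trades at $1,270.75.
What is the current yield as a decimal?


Formula: Current yield = annual coupon / price
Substituting: CY = $30.57 / $1,270.75
CY = 0.024057

0.024057


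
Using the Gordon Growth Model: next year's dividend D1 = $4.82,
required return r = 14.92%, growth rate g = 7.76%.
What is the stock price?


Formula: P = D1 / (r - g)
Spread: r - g = 0.1492 - 0.0776 = 0.0716
Substituting: P = $4.82 / 0.0716
P = $67.32

$67.32


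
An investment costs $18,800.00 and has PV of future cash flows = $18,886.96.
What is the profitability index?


Formula: PI = PV(cash flows) / initial investment
Substituting: PI = $18,886.96 / $18,800.00
PI = 1.0046

1.0046


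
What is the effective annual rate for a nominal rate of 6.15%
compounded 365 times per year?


Formula: EAR = (1 + r/m)^m - 1
Period rate: r/m = 0.0615 / 365 = 0.000168
Compounding: (1 + 0.000168)^365 = 1.063425
EAR = 1.063425 - 1 = 0.063425

0.063425


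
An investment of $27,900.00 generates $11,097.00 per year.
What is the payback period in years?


Formula: Payback = investment / annual cash flow
Substituting: Payback = $27,900.00 / $11,097.00
Payback = 2.5142 years

2.5142 years


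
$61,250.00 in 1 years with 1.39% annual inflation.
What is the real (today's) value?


Formula: Real value = nominal / (1 + inflation)^years
Price level: (1 + 0.0139)^1 = 1.0139
Real value = $61,250.00 / 1.0139 = $60,410.30

$60,410.30


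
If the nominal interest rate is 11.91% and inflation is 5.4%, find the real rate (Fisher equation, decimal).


Formula: (1 + r_real) = (1 + r_nom) / (1 + inflation)
Substituting: (1 + r_real) = 1.1191 / 1.054
(1 + r_real) = 1.061765
r_real = 1.061765 - 1 = 0.061765

0.061765


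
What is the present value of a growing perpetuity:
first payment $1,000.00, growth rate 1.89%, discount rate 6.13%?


Formula: PV = C / (r - g)
Spread: r - g = 0.0613 - 0.0189 = 0.0424
Substituting: PV = $1,000.00 / 0.0424
PV = $23,584.91

$23,584.91


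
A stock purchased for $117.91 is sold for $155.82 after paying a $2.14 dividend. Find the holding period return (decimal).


Formula: HPR = (P1 - P0 + D) / P0
Gain: $155.82 - $117.91 + $2.14 = $40.05
HPR = $40.05 / $117.91 = 0.3397

0.3397


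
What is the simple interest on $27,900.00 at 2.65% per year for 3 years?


Formula: I = P * r * t
Substituting: I = $27,900.00 * 0.0265 * 3
Step: I = $27,900.00 * 0.0795
I = $2,218.05

$2,218.05


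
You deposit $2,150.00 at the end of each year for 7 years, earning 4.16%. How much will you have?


Formula: FV = PMT * ((1+r)^n - 1) / r
Growth factor: (1 + 0.0416)^7 = 1.330169
Numerator: 1.330169 - 1 = 0.330169
FV = $2,150.00 * 0.330169 / 0.0416 = $17,064.02

$17,064.02


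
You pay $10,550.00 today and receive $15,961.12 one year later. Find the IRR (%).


Formula: IRR = C1/C0 - 1
Substituting: IRR = $15,961.12 / $10,550.00 - 1
Ratio: 1.512902 - 1 = 0.512902
IRR = 51.2902%

51.2902%


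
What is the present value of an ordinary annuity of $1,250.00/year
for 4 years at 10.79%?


Formula: PV = PMT * (1 - (1+r)^(-n)) / r
Discount factor: (1 + 0.1079)^(-4) = 0.66374
Bracket: 1 - 0.66374 = 0.33626
PV = $1,250.00 * 0.33626 / 0.1079 = $3,895.51

$3,895.51


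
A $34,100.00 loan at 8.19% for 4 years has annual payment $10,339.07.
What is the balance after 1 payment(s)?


Formula: Balance = PV*(1+r)^k - PMT*((1+r)^k - 1)/r
Growth: (1 + 0.0819)^1 = 1.0819
Accumulated factor: ((1+r)^k - 1)/r = 1.0
Balance = $34,100.00 * 1.0819 - $10,339.07 * 1.0
Balance = $26,553.72

$26,553.72


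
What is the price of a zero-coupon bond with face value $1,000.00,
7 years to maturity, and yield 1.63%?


Formula: Price = FV / (1 + r)^n
Substituting: Price = $1,000.00 / (1 + 0.0163)^7
Discount factor: (1.0163)^7 = 1.119834
Price = $1,000.00 / 1.119834 = $892.99

$892.99


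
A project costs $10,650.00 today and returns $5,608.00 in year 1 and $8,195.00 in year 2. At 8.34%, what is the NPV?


Formula: NPV = C0 + C1/(1+r) + C2/(1+r)^2
Discount C1: $5,608.00 / (1 + 0.0834) = $5,176.30
Discount C2: $8,195.00 / (1 + 0.0834)^2 = $6,981.86
NPV = -$10,650.00 + $5,176.30 + $6,981.86 = $1,508.16

$1,508.16


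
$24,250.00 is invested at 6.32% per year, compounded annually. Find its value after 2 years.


Formula: FV = P * (1 + r)^n
Substituting: FV = $24,250.00 * (1 + 0.0632)^2
Growth factor: (1.0632)^2 = 1.130394
FV = $24,250.00 * 1.130394 = $27,412.06

$27,412.06


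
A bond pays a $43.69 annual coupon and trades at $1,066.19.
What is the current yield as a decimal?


Formula: Current yield = annual coupon / price
Substituting: CY = $43.69 / $1,066.19
CY = 0.040978

0.040978


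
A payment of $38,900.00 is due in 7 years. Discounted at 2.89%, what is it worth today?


Formula: PV = FV / (1 + r)^n
Substituting: PV = $38,900.00 / (1 + 0.0289)^7
Discount factor: (1.0289)^7 = 1.220709
PV = $38,900.00 / 1.220709 = $31,866.72

$31,866.72


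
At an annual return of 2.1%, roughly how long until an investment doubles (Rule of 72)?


Formula: Years ≈ 72 / r
Substituting: Years ≈ 72 / 2.1
Years ≈ 34.3

34.3 years


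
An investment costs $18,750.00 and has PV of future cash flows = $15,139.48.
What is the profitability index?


Formula: PI = PV(cash flows) / initial investment
Substituting: PI = $15,139.48 / $18,750.00
PI = 0.8074

0.8074


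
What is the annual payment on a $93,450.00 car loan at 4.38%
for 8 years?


Formula: PMT = PV * r / (1 - (1+r)^(-n))
Denominator: 1 - (1 + 0.0438)^(-8) = 0.290321
Numerator: $93,450.00 * 0.0438 = 4093.11
PMT = 4093.11 / 0.290321 = $14,098.54

$14,098.54


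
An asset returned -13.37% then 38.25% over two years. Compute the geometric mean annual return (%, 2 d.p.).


Formula: Geometric mean = ((1+r1)*(1+r2))^(1/2) - 1
Product: (1 + -0.1337) * (1 + 0.3825) = 0.8663 * 1.3825 = 1.19766
Square root: 1.19766^0.5 = 1.094376
Geometric mean = 1.094376 - 1 = 0.094376
As percentage: 9.44%

9.44%


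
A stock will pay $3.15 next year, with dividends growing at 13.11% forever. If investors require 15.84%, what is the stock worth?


Formula: P = D1 / (r - g)
Spread: r - g = 0.1584 - 0.1311 = 0.0273
Substituting: P = $3.15 / 0.0273
P = $115.38

$115.38


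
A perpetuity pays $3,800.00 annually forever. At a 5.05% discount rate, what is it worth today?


Formula: PV = C / r
Substituting: PV = $3,800.00 / 0.0505
PV = $75,247.52

$75,247.52


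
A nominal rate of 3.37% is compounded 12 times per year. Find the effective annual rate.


Formula: EAR = (1 + r/m)^m - 1
Period rate: r/m = 0.0337 / 12 = 0.002808
Compounding: (1 + 0.002808)^12 = 1.034225
EAR = 1.034225 - 1 = 0.034225

0.034225


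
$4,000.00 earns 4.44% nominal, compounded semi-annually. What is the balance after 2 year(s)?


Formula: FV = P * (1 + r/m)^(m*t)
Period rate: r/m = 0.0444 / 2 = 0.0222
Total periods: m*t = 2 * 2 = 4
Growth factor: (1 + 0.0222)^4 = 1.091801
FV = $4,000.00 * 1.091801 = $4,367.20

$4,367.20


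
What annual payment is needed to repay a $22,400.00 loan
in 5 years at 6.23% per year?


Formula: PMT = PV * r / (1 - (1+r)^(-n))
Denominator: 1 - (1 + 0.0623)^(-5) = 0.260796
Numerator: $22,400.00 * 0.0623 = 1395.52
PMT = 1395.52 / 0.260796 = $5,350.99

$5,350.99


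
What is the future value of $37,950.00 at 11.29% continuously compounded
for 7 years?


Formula: FV = P * e^(r*t)
Exponent: r*t = 0.1129 * 7 = 0.7903
e^(0.7903) = 2.204058
FV = $37,950.00 * 2.204058 = $83,643.98

$83,643.98


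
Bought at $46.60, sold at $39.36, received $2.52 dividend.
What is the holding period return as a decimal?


Formula: HPR = (P1 - P0 + D) / P0
Gain: $39.36 - $46.60 + $2.52 = -$4.72
HPR = -$4.72 / $46.60 = -0.1013

-0.1013


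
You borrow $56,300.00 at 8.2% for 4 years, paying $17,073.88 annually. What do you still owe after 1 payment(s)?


Formula: Balance = PV*(1+r)^k - PMT*((1+r)^k - 1)/r
Growth: (1 + 0.082)^1 = 1.082
Accumulated factor: ((1+r)^k - 1)/r = 1.0
Balance = $56,300.00 * 1.082 - $17,073.88 * 1.0
Balance = $43,842.72

$43,842.72


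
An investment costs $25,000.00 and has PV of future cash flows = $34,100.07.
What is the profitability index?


Formula: PI = PV(cash flows) / initial investment
Substituting: PI = $34,100.07 / $25,000.00
PI = 1.364

1.364


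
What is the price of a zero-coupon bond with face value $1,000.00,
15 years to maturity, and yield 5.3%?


Formula: Price = FV / (1 + r)^n
Substituting: Price = $1,000.00 / (1 + 0.053)^15
Discount factor: (1.053)^15 = 2.169829
Price = $1,000.00 / 2.169829 = $460.87

$460.87


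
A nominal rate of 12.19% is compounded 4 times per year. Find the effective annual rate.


Formula: EAR = (1 + r/m)^m - 1
Period rate: r/m = 0.1219 / 4 = 0.030475
Compounding: (1 + 0.030475)^4 = 1.127586
EAR = 1.127586 - 1 = 0.127586

0.127586


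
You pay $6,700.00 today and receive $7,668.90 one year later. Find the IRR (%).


Formula: IRR = C1/C0 - 1
Substituting: IRR = $7,668.90 / $6,700.00 - 1
Ratio: 1.144612 - 1 = 0.144612
IRR = 14.4612%

14.4612%


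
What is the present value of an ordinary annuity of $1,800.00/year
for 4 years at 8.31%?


Formula: PV = PMT * (1 - (1+r)^(-n)) / r
Discount factor: (1 + 0.0831)^(-4) = 0.726651
Bracket: 1 - 0.726651 = 0.273349
PV = $1,800.00 * 0.273349 / 0.0831 = $5,920.92

$5,920.92


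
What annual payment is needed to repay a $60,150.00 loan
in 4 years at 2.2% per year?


Formula: PMT = PV * r / (1 - (1+r)^(-n))
Denominator: 1 - (1 + 0.022)^(-4) = 0.083365
Numerator: $60,150.00 * 0.022 = 1323.3
PMT = 1323.3 / 0.083365 = $15,873.56

$15,873.56


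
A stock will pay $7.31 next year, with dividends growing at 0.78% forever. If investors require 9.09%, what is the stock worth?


Formula: P = D1 / (r - g)
Spread: r - g = 0.0909 - 0.0078 = 0.0831
Substituting: P = $7.31 / 0.0831
P = $87.97

$87.97


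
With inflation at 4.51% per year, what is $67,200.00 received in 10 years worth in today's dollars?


Formula: Real value = nominal / (1 + inflation)^years
Price level: (1 + 0.0451)^10 = 1.554456
Real value = $67,200.00 / 1.554456 = $43,230.55

$43,230.55


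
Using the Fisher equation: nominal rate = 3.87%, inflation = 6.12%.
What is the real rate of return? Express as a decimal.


Formula: (1 + r_real) = (1 + r_nom) / (1 + inflation)
Substituting: (1 + r_real) = 1.0387 / 1.0612
(1 + r_real) = 0.978798
r_real = 0.978798 - 1 = -0.021202

-0.021202


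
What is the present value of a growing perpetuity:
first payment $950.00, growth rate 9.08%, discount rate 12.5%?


Formula: PV = C / (r - g)
Spread: r - g = 0.125 - 0.0908 = 0.0342
Substituting: PV = $950.00 / 0.0342
PV = $27,777.78

$27,777.78


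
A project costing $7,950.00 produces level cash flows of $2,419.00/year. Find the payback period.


Formula: Payback = investment / annual cash flow
Substituting: Payback = $7,950.00 / $2,419.00
Payback = 3.2865 years

3.2865 years


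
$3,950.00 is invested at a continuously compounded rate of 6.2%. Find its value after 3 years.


Formula: FV = P * e^(r*t)
Exponent: r*t = 0.062 * 3 = 0.186
e^(0.186) = 1.204422
FV = $3,950.00 * 1.204422 = $4,757.47

$4,757.47


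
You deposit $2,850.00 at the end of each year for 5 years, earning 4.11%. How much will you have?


Formula: FV = PMT * ((1+r)^n - 1) / r
Growth factor: (1 + 0.0411)^5 = 1.223101
Numerator: 1.223101 - 1 = 0.223101
FV = $2,850.00 * 0.223101 / 0.0411 = $15,470.49

$15,470.49


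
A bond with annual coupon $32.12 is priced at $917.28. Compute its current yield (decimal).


Formula: Current yield = annual coupon / price
Substituting: CY = $32.12 / $917.28
CY = 0.035017

0.035017


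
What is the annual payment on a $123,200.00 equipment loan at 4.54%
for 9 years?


Formula: PMT = PV * r / (1 - (1+r)^(-n))
Denominator: 1 - (1 + 0.0454)^(-9) = 0.329409
Numerator: $123,200.00 * 0.0454 = 5593.28
PMT = 5593.28 / 0.329409 = $16,979.73

$16,979.73


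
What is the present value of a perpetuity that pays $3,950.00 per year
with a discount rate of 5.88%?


Formula: PV = C / r
Substituting: PV = $3,950.00 / 0.0588
PV = $67,176.87

$67,176.87


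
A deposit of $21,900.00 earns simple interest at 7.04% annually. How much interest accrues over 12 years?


Formula: I = P * r * t
Substituting: I = $21,900.00 * 0.0704 * 12
Step: I = $21,900.00 * 0.8448
I = $18,501.12

$18,501.12


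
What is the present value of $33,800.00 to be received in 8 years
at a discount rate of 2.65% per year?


Formula: PV = FV / (1 + r)^n
Substituting: PV = $33,800.00 / (1 + 0.0265)^8
Discount factor: (1.0265)^8 = 1.23274
PV = $33,800.00 / 1.23274 = $27,418.59

$27,418.59


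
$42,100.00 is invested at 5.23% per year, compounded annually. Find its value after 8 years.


Formula: FV = P * (1 + r)^n
Substituting: FV = $42,100.00 * (1 + 0.0523)^8
Growth factor: (1.0523)^8 = 1.503545
FV = $42,100.00 * 1.503545 = $63,299.26

$63,299.26


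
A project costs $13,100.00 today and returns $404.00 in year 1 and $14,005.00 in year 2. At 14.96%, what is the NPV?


Formula: NPV = C0 + C1/(1+r) + C2/(1+r)^2
Discount C1: $404.00 / (1 + 0.1496) = $351.43
Discount C2: $14,005.00 / (1 + 0.1496)^2 = $10,597.16
NPV = -$13,100.00 + $351.43 + $10,597.16 = -$2,151.41

-$2,151.41


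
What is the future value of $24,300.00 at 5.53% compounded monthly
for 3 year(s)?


Formula: FV = P * (1 + r/m)^(m*t)
Period rate: r/m = 0.0553 / 12 = 0.004608
Total periods: m*t = 12 * 3 = 36
Growth factor: (1 + 0.004608)^36 = 1.180005
FV = $24,300.00 * 1.180005 = $28,674.13

$28,674.13


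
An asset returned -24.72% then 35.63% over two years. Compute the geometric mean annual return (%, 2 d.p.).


Formula: Geometric mean = ((1+r1)*(1+r2))^(1/2) - 1
Product: (1 + -0.2472) * (1 + 0.3563) = 0.7528 * 1.3563 = 1.021023
Square root: 1.021023^0.5 = 1.010457
Geometric mean = 1.010457 - 1 = 0.010457
As percentage: 1.05%

1.05%


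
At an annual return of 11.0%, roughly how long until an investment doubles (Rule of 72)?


Formula: Years ≈ 72 / r
Substituting: Years ≈ 72 / 11.0
Years ≈ 6.5

6.5 years


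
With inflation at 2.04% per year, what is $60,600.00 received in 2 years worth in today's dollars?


Formula: Real value = nominal / (1 + inflation)^years
Price level: (1 + 0.0204)^2 = 1.041216
Real value = $60,600.00 / 1.041216 = $58,201.17

$58,201.17


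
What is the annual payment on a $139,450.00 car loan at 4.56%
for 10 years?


Formula: PMT = PV * r / (1 - (1+r)^(-n))
Denominator: 1 - (1 + 0.0456)^(-10) = 0.359758
Numerator: $139,450.00 * 0.0456 = 6358.92
PMT = 6358.92 / 0.359758 = $17,675.56

$17,675.56


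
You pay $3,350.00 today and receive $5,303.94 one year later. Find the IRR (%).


Formula: IRR = C1/C0 - 1
Substituting: IRR = $5,303.94 / $3,350.00 - 1
Ratio: 1.583266 - 1 = 0.583266
IRR = 58.3266%

58.3266%


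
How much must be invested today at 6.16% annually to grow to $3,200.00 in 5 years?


Formula: PV = FV / (1 + r)^n
Substituting: PV = $3,200.00 / (1 + 0.0616)^5
Discount factor: (1.0616)^5 = 1.348356
PV = $3,200.00 / 1.348356 = $2,373.26

$2,373.26


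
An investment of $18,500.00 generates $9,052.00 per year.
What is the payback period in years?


Formula: Payback = investment / annual cash flow
Substituting: Payback = $18,500.00 / $9,052.00
Payback = 2.0437 years

2.0437 years


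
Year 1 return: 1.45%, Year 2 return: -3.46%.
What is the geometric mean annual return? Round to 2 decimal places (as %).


Formula: Geometric mean = ((1+r1)*(1+r2))^(1/2) - 1
Product: (1 + 0.0145) * (1 + -0.0346) = 1.0145 * 0.9654 = 0.979398
Square root: 0.979398^0.5 = 0.989646
Geometric mean = 0.989646 - 1 = -0.010354
As percentage: -1.04%

-1.04%


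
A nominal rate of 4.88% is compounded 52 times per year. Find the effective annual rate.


Formula: EAR = (1 + r/m)^m - 1
Period rate: r/m = 0.0488 / 52 = 0.000938
Compounding: (1 + 0.000938)^52 = 1.049986
EAR = 1.049986 - 1 = 0.049986

0.049986


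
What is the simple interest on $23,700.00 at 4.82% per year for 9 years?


Formula: I = P * r * t
Substituting: I = $23,700.00 * 0.0482 * 9
Step: I = $23,700.00 * 0.4338
I = $10,281.06

$10,281.06


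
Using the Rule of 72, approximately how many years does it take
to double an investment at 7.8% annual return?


Formula: Years ≈ 72 / r
Substituting: Years ≈ 72 / 7.8
Years ≈ 9.2

9.2 years


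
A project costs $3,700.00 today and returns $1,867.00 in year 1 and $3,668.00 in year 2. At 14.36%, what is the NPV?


Formula: NPV = C0 + C1/(1+r) + C2/(1+r)^2
Discount C1: $1,867.00 / (1 + 0.1436) = $1,632.56
Discount C2: $3,668.00 / (1 + 0.1436)^2 = $2,804.67
NPV = -$3,700.00 + $1,632.56 + $2,804.67 = $737.23

$737.23


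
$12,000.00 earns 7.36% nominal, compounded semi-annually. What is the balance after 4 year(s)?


Formula: FV = P * (1 + r/m)^(m*t)
Period rate: r/m = 0.0736 / 2 = 0.0368
Total periods: m*t = 2 * 4 = 8
Growth factor: (1 + 0.0368)^8 = 1.335242
FV = $12,000.00 * 1.335242 = $16,022.90

$16,022.90


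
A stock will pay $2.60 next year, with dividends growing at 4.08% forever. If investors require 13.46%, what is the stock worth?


Formula: P = D1 / (r - g)
Spread: r - g = 0.1346 - 0.0408 = 0.0938
Substituting: P = $2.60 / 0.0938
P = $27.72

$27.72


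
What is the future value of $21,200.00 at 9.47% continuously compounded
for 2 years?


Formula: FV = P * e^(r*t)
Exponent: r*t = 0.0947 * 2 = 0.1894
e^(0.1894) = 1.208524
FV = $21,200.00 * 1.208524 = $25,620.71

$25,620.71


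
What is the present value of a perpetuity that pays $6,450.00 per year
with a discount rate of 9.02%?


Formula: PV = C / r
Substituting: PV = $6,450.00 / 0.0902
PV = $71,507.76

$71,507.76


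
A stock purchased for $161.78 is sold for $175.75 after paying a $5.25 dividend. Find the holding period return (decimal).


Formula: HPR = (P1 - P0 + D) / P0
Gain: $175.75 - $161.78 + $5.25 = $19.22
HPR = $19.22 / $161.78 = 0.1188

0.1188


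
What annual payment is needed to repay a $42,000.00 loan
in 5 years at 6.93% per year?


Formula: PMT = PV * r / (1 - (1+r)^(-n))
Denominator: 1 - (1 + 0.0693)^(-5) = 0.284677
Numerator: $42,000.00 * 0.0693 = 2910.6
PMT = 2910.6 / 0.284677 = $10,224.22

$10,224.22


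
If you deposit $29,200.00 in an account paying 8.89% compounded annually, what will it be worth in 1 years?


Formula: FV = P * (1 + r)^n
Substituting: FV = $29,200.00 * (1 + 0.0889)^1
Growth factor: (1.0889)^1 = 1.0889
FV = $29,200.00 * 1.0889 = $31,795.88

$31,795.88


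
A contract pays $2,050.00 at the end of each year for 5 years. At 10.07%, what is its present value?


Formula: PV = PMT * (1 - (1+r)^(-n)) / r
Discount factor: (1 + 0.1007)^(-5) = 0.618949
Bracket: 1 - 0.618949 = 0.381051
PV = $2,050.00 * 0.381051 / 0.1007 = $7,757.24

$7,757.24


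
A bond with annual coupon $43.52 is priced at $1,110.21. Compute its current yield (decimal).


Formula: Current yield = annual coupon / price
Substituting: CY = $43.52 / $1,110.21
CY = 0.0392

0.0392


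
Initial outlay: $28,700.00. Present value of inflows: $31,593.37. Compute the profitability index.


Formula: PI = PV(cash flows) / initial investment
Substituting: PI = $31,593.37 / $28,700.00
PI = 1.1008

1.1008


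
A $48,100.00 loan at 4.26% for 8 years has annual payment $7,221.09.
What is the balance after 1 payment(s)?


Formula: Balance = PV*(1+r)^k - PMT*((1+r)^k - 1)/r
Growth: (1 + 0.0426)^1 = 1.0426
Accumulated factor: ((1+r)^k - 1)/r = 1.0
Balance = $48,100.00 * 1.0426 - $7,221.09 * 1.0
Balance = $42,927.97

$42,927.97


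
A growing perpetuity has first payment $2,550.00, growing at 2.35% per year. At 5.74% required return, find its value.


Formula: PV = C / (r - g)
Spread: r - g = 0.0574 - 0.0235 = 0.0339
Substituting: PV = $2,550.00 / 0.0339
PV = $75,221.24

$75,221.24


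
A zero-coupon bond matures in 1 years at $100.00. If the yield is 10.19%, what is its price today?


Formula: Price = FV / (1 + r)^n
Substituting: Price = $100.00 / (1 + 0.1019)^1
Discount factor: (1.1019)^1 = 1.1019
Price = $100.00 / 1.1019 = $90.75

$90.75


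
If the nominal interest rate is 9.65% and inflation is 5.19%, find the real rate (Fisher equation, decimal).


Formula: (1 + r_real) = (1 + r_nom) / (1 + inflation)
Substituting: (1 + r_real) = 1.0965 / 1.0519
(1 + r_real) = 1.042399
r_real = 1.042399 - 1 = 0.042399

0.042399


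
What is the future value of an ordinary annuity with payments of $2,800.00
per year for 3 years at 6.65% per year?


Formula: FV = PMT * ((1+r)^n - 1) / r
Growth factor: (1 + 0.0665)^3 = 1.213061
Numerator: 1.213061 - 1 = 0.213061
FV = $2,800.00 * 0.213061 / 0.0665 = $8,970.98

$8,970.98


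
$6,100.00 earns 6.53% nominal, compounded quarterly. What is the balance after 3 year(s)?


Formula: FV = P * (1 + r/m)^(m*t)
Period rate: r/m = 0.0653 / 4 = 0.016325
Total periods: m*t = 4 * 3 = 12
Growth factor: (1 + 0.016325)^12 = 1.214483
FV = $6,100.00 * 1.214483 = $7,408.34

$7,408.34


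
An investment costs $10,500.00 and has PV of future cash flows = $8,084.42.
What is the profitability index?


Formula: PI = PV(cash flows) / initial investment
Substituting: PI = $8,084.42 / $10,500.00
PI = 0.7699

0.7699


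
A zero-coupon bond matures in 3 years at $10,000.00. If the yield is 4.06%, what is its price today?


Formula: Price = FV / (1 + r)^n
Substituting: Price = $10,000.00 / (1 + 0.0406)^3
Discount factor: (1.0406)^3 = 1.126812
Price = $10,000.00 / 1.126812 = $8,874.59

$8,874.59


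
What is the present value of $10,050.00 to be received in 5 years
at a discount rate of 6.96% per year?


Formula: PV = FV / (1 + r)^n
Substituting: PV = $10,050.00 / (1 + 0.0696)^5
Discount factor: (1.0696)^5 = 1.399932
PV = $10,050.00 / 1.399932 = $7,178.92

$7,178.92


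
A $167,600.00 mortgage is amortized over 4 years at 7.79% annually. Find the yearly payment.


Formula: PMT = PV * r / (1 - (1+r)^(-n))
Denominator: 1 - (1 + 0.0779)^(-4) = 0.259225
Numerator: $167,600.00 * 0.0779 = 13056.04
PMT = 13056.04 / 0.259225 = $50,365.60

$50,365.60


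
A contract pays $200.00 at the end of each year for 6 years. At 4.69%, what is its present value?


Formula: PV = PMT * (1 - (1+r)^(-n)) / r
Discount factor: (1 + 0.0469)^(-6) = 0.759572
Bracket: 1 - 0.759572 = 0.240428
PV = $200.00 * 0.240428 / 0.0469 = $1,025.28

$1,025.28


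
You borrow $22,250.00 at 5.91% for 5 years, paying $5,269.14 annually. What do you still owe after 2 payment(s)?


Formula: Balance = PV*(1+r)^k - PMT*((1+r)^k - 1)/r
Growth: (1 + 0.0591)^2 = 1.121693
Accumulated factor: ((1+r)^k - 1)/r = 2.0591
Balance = $22,250.00 * 1.121693 - $5,269.14 * 2.0591
Balance = $14,107.98

$14,107.98


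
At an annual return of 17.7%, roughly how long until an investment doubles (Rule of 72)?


Formula: Years ≈ 72 / r
Substituting: Years ≈ 72 / 17.7
Years ≈ 4.1

4.1 years


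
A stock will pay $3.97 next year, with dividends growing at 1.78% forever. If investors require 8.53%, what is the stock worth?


Formula: P = D1 / (r - g)
Spread: r - g = 0.0853 - 0.0178 = 0.0675
Substituting: P = $3.97 / 0.0675
P = $58.81

$58.81


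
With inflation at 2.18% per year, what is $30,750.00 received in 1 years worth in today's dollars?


Formula: Real value = nominal / (1 + inflation)^years
Price level: (1 + 0.0218)^1 = 1.0218
Real value = $30,750.00 / 1.0218 = $30,093.95

$30,093.95


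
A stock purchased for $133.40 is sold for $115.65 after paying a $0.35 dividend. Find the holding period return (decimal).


Formula: HPR = (P1 - P0 + D) / P0
Gain: $115.65 - $133.40 + $0.35 = -$17.40
HPR = -$17.40 / $133.40 = -0.1304

-0.1304


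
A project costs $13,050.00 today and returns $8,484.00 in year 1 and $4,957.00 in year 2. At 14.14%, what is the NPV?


Formula: NPV = C0 + C1/(1+r) + C2/(1+r)^2
Discount C1: $8,484.00 / (1 + 0.1414) = $7,432.98
Discount C2: $4,957.00 / (1 + 0.1414)^2 = $3,804.90
NPV = -$13,050.00 + $7,432.98 + $3,804.90 = -$1,812.12

-$1,812.12


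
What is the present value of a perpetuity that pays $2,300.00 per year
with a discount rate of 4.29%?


Formula: PV = C / r
Substituting: PV = $2,300.00 / 0.0429
PV = $53,613.05

$53,613.05


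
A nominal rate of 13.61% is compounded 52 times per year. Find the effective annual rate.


Formula: EAR = (1 + r/m)^m - 1
Period rate: r/m = 0.1361 / 52 = 0.002617
Compounding: (1 + 0.002617)^52 = 1.145593
EAR = 1.145593 - 1 = 0.145593

0.145593


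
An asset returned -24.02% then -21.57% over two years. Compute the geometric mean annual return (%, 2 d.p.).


Formula: Geometric mean = ((1+r1)*(1+r2))^(1/2) - 1
Product: (1 + -0.2402) * (1 + -0.2157) = 0.7598 * 0.7843 = 0.595911
Square root: 0.595911^0.5 = 0.771953
Geometric mean = 0.771953 - 1 = -0.228047
As percentage: -22.80%

-22.80%


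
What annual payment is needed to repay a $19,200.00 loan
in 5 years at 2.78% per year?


Formula: PMT = PV * r / (1 - (1+r)^(-n))
Denominator: 1 - (1 + 0.0278)^(-5) = 0.12812
Numerator: $19,200.00 * 0.0278 = 533.76
PMT = 533.76 / 0.12812 = $4,166.11

$4,166.11


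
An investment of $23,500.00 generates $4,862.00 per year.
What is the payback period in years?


Formula: Payback = investment / annual cash flow
Substituting: Payback = $23,500.00 / $4,862.00
Payback = 4.8334 years

4.8334 years


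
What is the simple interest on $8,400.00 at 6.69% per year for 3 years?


Formula: I = P * r * t
Substituting: I = $8,400.00 * 0.0669 * 3
Step: I = $8,400.00 * 0.2007
I = $1,685.88

$1,685.88


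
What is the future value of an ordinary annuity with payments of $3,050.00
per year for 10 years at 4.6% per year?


Formula: FV = PMT * ((1+r)^n - 1) / r
Growth factor: (1 + 0.046)^10 = 1.567895
Numerator: 1.567895 - 1 = 0.567895
FV = $3,050.00 * 0.567895 / 0.046 = $37,653.88

$37,653.88


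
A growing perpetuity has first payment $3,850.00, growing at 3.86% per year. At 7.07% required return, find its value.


Formula: PV = C / (r - g)
Spread: r - g = 0.0707 - 0.0386 = 0.0321
Substituting: PV = $3,850.00 / 0.0321
PV = $119,937.69

$119,937.69


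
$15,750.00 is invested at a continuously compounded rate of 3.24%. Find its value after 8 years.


Formula: FV = P * e^(r*t)
Exponent: r*t = 0.0324 * 8 = 0.2592
e^(0.2592) = 1.295893
FV = $15,750.00 * 1.295893 = $20,410.31

$20,410.31


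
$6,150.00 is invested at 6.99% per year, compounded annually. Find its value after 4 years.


Formula: FV = P * (1 + r)^n
Substituting: FV = $6,150.00 * (1 + 0.0699)^4
Growth factor: (1.0699)^4 = 1.310306
FV = $6,150.00 * 1.310306 = $8,058.38

$8,058.38


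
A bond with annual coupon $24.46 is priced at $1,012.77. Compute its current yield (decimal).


Formula: Current yield = annual coupon / price
Substituting: CY = $24.46 / $1,012.77
CY = 0.024152

0.024152


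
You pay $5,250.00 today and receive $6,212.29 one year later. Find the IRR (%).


Formula: IRR = C1/C0 - 1
Substituting: IRR = $6,212.29 / $5,250.00 - 1
Ratio: 1.183293 - 1 = 0.183293
IRR = 18.3293%

18.3293%


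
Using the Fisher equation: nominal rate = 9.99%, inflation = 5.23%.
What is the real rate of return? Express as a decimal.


Formula: (1 + r_real) = (1 + r_nom) / (1 + inflation)
Substituting: (1 + r_real) = 1.0999 / 1.0523
(1 + r_real) = 1.045234
r_real = 1.045234 - 1 = 0.045234

0.045234


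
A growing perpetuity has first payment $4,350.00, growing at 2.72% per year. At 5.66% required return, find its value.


Formula: PV = C / (r - g)
Spread: r - g = 0.0566 - 0.0272 = 0.0294
Substituting: PV = $4,350.00 / 0.0294
PV = $147,959.18

$147,959.18


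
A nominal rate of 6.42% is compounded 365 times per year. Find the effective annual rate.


Formula: EAR = (1 + r/m)^m - 1
Period rate: r/m = 0.0642 / 365 = 0.000176
Compounding: (1 + 0.000176)^365 = 1.0663
EAR = 1.0663 - 1 = 0.0663

0.0663


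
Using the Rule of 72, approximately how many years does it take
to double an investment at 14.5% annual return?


Formula: Years ≈ 72 / r
Substituting: Years ≈ 72 / 14.5
Years ≈ 5.0

5.0 years


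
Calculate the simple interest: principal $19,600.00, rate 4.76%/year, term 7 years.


Formula: I = P * r * t
Substituting: I = $19,600.00 * 0.0476 * 7
Step: I = $19,600.00 * 0.3332
I = $6,530.72

$6,530.72


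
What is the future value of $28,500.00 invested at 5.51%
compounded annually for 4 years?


Formula: FV = P * (1 + r)^n
Substituting: FV = $28,500.00 * (1 + 0.0551)^4
Growth factor: (1.0551)^4 = 1.239294
FV = $28,500.00 * 1.239294 = $35,319.89

$35,319.89


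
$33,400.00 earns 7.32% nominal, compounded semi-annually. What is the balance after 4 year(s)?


Formula: FV = P * (1 + r/m)^(m*t)
Period rate: r/m = 0.0732 / 2 = 0.0366
Total periods: m*t = 2 * 4 = 8
Growth factor: (1 + 0.0366)^8 = 1.333183
FV = $33,400.00 * 1.333183 = $44,528.30

$44,528.30


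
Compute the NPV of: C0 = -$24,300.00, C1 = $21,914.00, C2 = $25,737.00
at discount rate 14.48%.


Formula: NPV = C0 + C1/(1+r) + C2/(1+r)^2
Discount C1: $21,914.00 / (1 + 0.1448) = $19,142.21
Discount C2: $25,737.00 / (1 + 0.1448)^2 = $19,638.06
NPV = -$24,300.00 + $19,142.21 + $19,638.06 = $14,480.27

$14,480.27
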